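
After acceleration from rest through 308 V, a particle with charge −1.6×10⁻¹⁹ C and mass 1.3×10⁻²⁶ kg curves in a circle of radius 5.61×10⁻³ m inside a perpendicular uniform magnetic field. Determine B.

B ≈ 1.26 T

v = √(2|q|V/m) = √(2·1.6×10⁻¹⁹·308/1.3×10⁻²⁶) ≈ 8.707×10⁴ m/s.
B = mv/(|q|r) = (1.3×10⁻²⁶)(8.707×10⁴)/((1.6×10⁻¹⁹)(5.61×10⁻³)) ≈ 1.26 T.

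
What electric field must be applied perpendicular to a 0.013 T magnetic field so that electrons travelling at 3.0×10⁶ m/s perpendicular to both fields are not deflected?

For straight-line motion qE = qvB, so E = vB.
E = 3.0×10⁶ × 0.013 = 3.9×10⁴ V/m.

E = 3.9×10⁴ V/m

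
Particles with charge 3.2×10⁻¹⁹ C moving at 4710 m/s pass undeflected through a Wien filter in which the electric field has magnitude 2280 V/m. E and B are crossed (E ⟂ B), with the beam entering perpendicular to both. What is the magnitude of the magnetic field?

B = 0.484 T

Balance of forces in the selector: qE = qvB ⇒ B = E/v.
B = 2280/4710 = 0.484 T.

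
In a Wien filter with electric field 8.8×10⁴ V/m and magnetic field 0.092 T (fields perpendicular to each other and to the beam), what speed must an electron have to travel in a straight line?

v = 9.6×10⁵ m/s

For undeflected motion the electric and magnetic forces balance: qE = qvB.
v = E/B = 8.8×10⁴/0.092 = 9.6×10⁵ m/s.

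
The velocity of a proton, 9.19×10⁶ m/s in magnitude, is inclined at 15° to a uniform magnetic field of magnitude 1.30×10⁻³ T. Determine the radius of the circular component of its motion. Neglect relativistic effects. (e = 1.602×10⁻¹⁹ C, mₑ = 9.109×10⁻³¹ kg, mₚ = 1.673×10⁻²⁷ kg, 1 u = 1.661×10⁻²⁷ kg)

v⊥ = v sinθ = 9.19×10⁶·sin15° ≈ 2.379×10⁶ m/s.
r = m v⊥/(|q|B) = (1.673×10⁻²⁷)(2.379×10⁶)/((1.602×10⁻¹⁹)(1.30×10⁻³)) ≈ 19.1 m.

r ≈ 19.1 m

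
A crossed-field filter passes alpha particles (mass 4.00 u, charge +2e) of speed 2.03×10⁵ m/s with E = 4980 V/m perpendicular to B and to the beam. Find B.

B = 0.0245 T

Balance of forces in the selector: qE = qvB ⇒ B = E/v.
B = 4980/2.03×10⁵ = 0.0245 T.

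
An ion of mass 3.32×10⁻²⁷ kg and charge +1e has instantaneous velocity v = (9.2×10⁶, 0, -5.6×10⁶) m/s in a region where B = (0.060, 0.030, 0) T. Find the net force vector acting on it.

v×B = (1.68×10⁵, -3.36×10⁵, 2.76×10⁵) N/C.
F = q v×B = (1.602×10⁻¹⁹ C)·(1.68×10⁵, -3.36×10⁵, 2.76×10⁵) = (2.69×10⁻¹⁴, -5.38×10⁻¹⁴, 4.42×10⁻¹⁴) N.

F ≈ (2.69×10⁻¹⁴, -5.38×10⁻¹⁴, 4.42×10⁻¹⁴) N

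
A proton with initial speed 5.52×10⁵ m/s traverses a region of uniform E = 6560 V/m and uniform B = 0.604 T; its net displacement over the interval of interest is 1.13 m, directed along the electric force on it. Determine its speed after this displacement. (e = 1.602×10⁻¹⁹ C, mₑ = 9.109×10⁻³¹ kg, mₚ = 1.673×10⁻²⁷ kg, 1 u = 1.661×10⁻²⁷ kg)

v_f ≈ 1.31×10⁶ m/s

B does no work; ΔKE = |q|E d.
½mv_f² = ½mv₀² + |q|Ed = ½(1.673×10⁻²⁷)(5.52×10⁵)² + (1.602×10⁻¹⁹)(6560)(1.13) ≈ 2.549×10⁻¹⁶ J + 1.188×10⁻¹⁵ J ≈ 1.442×10⁻¹⁵ J.
v_f = √(2·1.442×10⁻¹⁵/1.673×10⁻²⁷) ≈ 1.31×10⁶ m/s.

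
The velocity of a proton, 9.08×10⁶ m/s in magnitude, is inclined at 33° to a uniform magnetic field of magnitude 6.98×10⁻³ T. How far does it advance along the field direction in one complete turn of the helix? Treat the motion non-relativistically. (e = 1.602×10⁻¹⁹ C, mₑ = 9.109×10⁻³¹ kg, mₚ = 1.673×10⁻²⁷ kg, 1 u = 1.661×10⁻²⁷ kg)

p ≈ 71.6 m

v∥ = v cosθ = 9.08×10⁶·cos33° ≈ 7.615×10⁶ m/s.
T = 2πm/(|q|B) = 2π(1.673×10⁻²⁷)/((1.602×10⁻¹⁹)(6.98×10⁻³)) ≈ 9.401×10⁻⁶ s.
pitch = v∥ T = (7.615×10⁶)(9.401×10⁻⁶) ≈ 71.6 m.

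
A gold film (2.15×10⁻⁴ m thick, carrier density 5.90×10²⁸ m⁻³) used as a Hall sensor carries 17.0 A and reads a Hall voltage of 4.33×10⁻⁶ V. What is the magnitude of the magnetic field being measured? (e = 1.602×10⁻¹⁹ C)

B ≈ 0.518 T

From V_H = IB/(n e t), B = V_H n e t / I.
B = (4.33×10⁻⁶)(5.90×10²⁸)(1.602×10⁻¹⁹)(2.15×10⁻⁴)/17.0 ≈ 0.518 T.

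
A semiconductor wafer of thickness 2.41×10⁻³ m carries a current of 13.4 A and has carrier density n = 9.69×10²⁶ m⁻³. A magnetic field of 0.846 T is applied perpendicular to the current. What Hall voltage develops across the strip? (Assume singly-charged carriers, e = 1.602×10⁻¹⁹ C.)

V_H = IB/(n e t).
V_H = (13.4)(0.846)/((9.69×10²⁶)(1.602×10⁻¹⁹)(2.41×10⁻³)) ≈ 3.03×10⁻⁵ V.

V_H ≈ 3.03×10⁻⁵ V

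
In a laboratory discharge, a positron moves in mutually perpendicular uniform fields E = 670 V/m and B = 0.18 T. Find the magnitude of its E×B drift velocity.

The steady drift has the magnetic force balancing the electric force, so v_d = E/B.
v_d = 670/0.18 = 3700 m/s.

v_d ≈ 3700 m/s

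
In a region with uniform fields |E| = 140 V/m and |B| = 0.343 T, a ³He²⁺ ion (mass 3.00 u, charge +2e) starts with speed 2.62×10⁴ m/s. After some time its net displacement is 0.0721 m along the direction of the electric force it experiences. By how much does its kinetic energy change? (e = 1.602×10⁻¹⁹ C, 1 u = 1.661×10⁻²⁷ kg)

The magnetic force is always ⟂ v and does no work; only the electric force changes KE.
ΔKE = F_E · d = |q|E d = (3.204×10⁻¹⁹)(140)(0.0721) ≈ 3.23×10⁻¹⁸ J.

ΔKE ≈ 3.23×10⁻¹⁸ J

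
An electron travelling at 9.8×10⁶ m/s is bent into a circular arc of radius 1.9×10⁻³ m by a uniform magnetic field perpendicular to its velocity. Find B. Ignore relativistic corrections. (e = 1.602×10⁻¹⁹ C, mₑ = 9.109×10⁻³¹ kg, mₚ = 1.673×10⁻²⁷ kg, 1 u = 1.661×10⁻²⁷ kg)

From |q|vB = mv²/r, B = mv/(|q|r).
B = (9.109×10⁻³¹)(9.8×10⁶)/((1.602×10⁻¹⁹)(1.9×10⁻³)) ≈ 0.029 T.

B ≈ 0.029 T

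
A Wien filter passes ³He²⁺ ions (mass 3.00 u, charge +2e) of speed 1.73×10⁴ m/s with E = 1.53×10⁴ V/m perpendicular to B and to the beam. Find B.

Balance of forces in the selector: qE = qvB ⇒ B = E/v.
B = 1.53×10⁴/1.73×10⁴ = 0.884 T.

B = 0.884 T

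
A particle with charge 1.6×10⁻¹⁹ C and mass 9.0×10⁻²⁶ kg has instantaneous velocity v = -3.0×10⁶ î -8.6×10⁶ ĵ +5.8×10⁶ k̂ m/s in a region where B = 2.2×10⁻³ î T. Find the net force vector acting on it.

F ≈ (0, 2.04×10⁻¹⁵, 3.03×10⁻¹⁵) N

v×B = (0, 1.28×10⁴, 1.89×10⁴) N/C.
F = q v×B = (1.6×10⁻¹⁹ C)·(0, 1.28×10⁴, 1.89×10⁴) = (0, 2.04×10⁻¹⁵, 3.03×10⁻¹⁵) N.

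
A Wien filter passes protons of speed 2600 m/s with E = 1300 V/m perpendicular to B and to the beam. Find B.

Balance of forces in the selector: qE = qvB ⇒ B = E/v.
B = 1300/2600 = 0.50 T.

B = 0.50 T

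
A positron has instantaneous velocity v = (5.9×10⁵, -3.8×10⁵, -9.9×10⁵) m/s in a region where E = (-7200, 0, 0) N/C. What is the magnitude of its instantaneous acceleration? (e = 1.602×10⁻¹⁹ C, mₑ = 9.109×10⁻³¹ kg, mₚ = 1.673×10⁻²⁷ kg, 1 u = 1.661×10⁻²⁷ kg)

|a| ≈ 1.27×10¹⁵ m/s²

Only an electric field acts, so F = qE = (1.602×10⁻¹⁹ C)·(-7200, 0, 0) = (-1.15×10⁻¹⁵, 0, 0) N.
|a| = |F|/m = 1.153×10⁻¹⁵/9.109×10⁻³¹ ≈ 1.27×10¹⁵ m/s².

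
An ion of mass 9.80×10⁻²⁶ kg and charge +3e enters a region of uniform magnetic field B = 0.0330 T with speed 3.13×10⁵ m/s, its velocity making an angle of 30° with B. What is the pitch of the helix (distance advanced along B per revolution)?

v∥ = v cosθ = 3.13×10⁵·cos30° ≈ 2.711×10⁵ m/s.
T = 2πm/(|q|B) = 2π(9.80×10⁻²⁶)/((4.806×10⁻¹⁹)(0.0330)) ≈ 3.882×10⁻⁵ s.
pitch = v∥ T = (2.711×10⁵)(3.882×10⁻⁵) ≈ 10.5 m.

p ≈ 10.5 m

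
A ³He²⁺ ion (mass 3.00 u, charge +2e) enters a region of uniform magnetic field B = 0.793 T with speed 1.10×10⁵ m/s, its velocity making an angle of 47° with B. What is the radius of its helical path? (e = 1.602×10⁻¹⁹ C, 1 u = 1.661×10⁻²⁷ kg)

v⊥ = v sinθ = 1.10×10⁵·sin47° ≈ 8.045×10⁴ m/s.
r = m v⊥/(|q|B) = (4.983×10⁻²⁷)(8.045×10⁴)/((3.204×10⁻¹⁹)(0.793)) ≈ 1.58×10⁻³ m.

r ≈ 1.58×10⁻³ m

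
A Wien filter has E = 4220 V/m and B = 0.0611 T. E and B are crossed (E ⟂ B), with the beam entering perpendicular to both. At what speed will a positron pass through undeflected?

Straight-line motion ⇒ electric and magnetic forces cancel, so E = vB.
v = E/B = 4220/0.0611 = 6.91×10⁴ m/s.

v = 6.91×10⁴ m/s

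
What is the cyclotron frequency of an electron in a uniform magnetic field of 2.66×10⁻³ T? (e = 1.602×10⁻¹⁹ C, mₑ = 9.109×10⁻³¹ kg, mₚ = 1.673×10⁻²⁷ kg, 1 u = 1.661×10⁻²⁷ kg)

f ≈ 7.45×10⁷ Hz

f = |q|B/(2πm).
f = (1.602×10⁻¹⁹)(2.66×10⁻³)/(2π·9.109×10⁻³¹) ≈ 7.45×10⁷ Hz.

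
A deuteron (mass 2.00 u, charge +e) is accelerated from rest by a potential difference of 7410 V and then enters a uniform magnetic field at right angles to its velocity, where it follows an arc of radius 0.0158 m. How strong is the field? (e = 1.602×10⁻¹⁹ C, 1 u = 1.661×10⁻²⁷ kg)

B ≈ 1.11 T

v = √(2|q|V/m) = √(2·1.602×10⁻¹⁹·7410/3.322×10⁻²⁷) ≈ 8.454×10⁵ m/s.
B = mv/(|q|r) = (3.322×10⁻²⁷)(8.454×10⁵)/((1.602×10⁻¹⁹)(0.0158)) ≈ 1.11 T.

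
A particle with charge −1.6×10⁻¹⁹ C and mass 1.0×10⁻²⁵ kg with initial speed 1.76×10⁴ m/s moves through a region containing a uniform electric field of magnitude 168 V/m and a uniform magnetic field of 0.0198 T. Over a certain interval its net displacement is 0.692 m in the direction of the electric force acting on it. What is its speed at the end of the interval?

v_f ≈ 2.61×10⁴ m/s

B does no work; ΔKE = |q|E d.
½mv_f² = ½mv₀² + |q|Ed = ½(1.0×10⁻²⁵)(1.76×10⁴)² + (1.6×10⁻¹⁹)(168)(0.692) ≈ 1.549×10⁻¹⁷ J + 1.860×10⁻¹⁷ J ≈ 3.409×10⁻¹⁷ J.
v_f = √(2·3.409×10⁻¹⁷/1.0×10⁻²⁵) ≈ 2.61×10⁴ m/s.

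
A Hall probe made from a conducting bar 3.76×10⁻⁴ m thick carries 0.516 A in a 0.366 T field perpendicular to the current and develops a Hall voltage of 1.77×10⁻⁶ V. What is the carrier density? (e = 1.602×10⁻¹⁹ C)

n ≈ 1.77×10²⁷ m⁻³

From V_H = IB/(n e t), n = IB/(V_H e t).
n = (0.516)(0.366)/((1.77×10⁻⁶)(1.602×10⁻¹⁹)(3.76×10⁻⁴)) ≈ 1.77×10²⁷ m⁻³.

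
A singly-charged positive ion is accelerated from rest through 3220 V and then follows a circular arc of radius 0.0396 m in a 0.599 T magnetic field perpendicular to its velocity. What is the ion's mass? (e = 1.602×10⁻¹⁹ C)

Combine |q|V = ½mv² and r = mv/(|q|B): eliminate v to get m = qB²r²/(2V).
m = (1.602×10⁻¹⁹)(0.599)²(0.0396)²/(2·3220) ≈ 1.40×10⁻²⁶ kg.

m ≈ 1.40×10⁻²⁶ kg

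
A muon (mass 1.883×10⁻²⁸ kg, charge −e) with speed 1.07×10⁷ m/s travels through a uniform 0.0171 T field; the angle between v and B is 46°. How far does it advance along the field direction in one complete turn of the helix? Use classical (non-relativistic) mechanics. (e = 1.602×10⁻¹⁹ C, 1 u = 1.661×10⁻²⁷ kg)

p ≈ 3.21 m

v∥ = v cosθ = 1.07×10⁷·cos46° ≈ 7.433×10⁶ m/s.
T = 2πm/(|q|B) = 2π(1.883×10⁻²⁸)/((1.602×10⁻¹⁹)(0.0171)) ≈ 4.319×10⁻⁷ s.
pitch = v∥ T = (7.433×10⁶)(4.319×10⁻⁷) ≈ 3.21 m.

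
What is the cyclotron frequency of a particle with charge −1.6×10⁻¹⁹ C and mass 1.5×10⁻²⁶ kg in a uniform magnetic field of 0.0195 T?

f = |q|B/(2πm).
f = (1.6×10⁻¹⁹)(0.0195)/(2π·1.5×10⁻²⁶) ≈ 3.31×10⁴ Hz.

f ≈ 3.31×10⁴ Hz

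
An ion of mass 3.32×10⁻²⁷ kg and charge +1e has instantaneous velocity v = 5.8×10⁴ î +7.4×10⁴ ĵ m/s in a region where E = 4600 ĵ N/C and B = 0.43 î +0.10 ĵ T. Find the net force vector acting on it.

F ≈ (0, 7.37×10⁻¹⁶, -4.17×10⁻¹⁵) N

v×B = (0, 0, -2.60×10⁴) N/C.
E + v×B = (0, 4600, -2.60×10⁴) N/C.
F = q(E + v×B) = (1.602×10⁻¹⁹ C)·(0, 4600, -2.60×10⁴) = (0, 7.37×10⁻¹⁶, -4.17×10⁻¹⁵) N.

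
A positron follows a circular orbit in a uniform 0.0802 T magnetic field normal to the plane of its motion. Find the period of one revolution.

The cyclotron period depends only on m, q, B: T = 2πm/(|q|B).
T = 2π(9.109×10⁻³¹)/((1.602×10⁻¹⁹)(0.0802)) ≈ 4.45×10⁻¹⁰ s.

T ≈ 4.45×10⁻¹⁰ s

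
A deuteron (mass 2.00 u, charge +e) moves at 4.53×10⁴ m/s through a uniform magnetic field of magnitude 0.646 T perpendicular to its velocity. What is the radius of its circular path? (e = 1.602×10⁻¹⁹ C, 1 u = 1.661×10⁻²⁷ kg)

The magnetic force provides the centripetal force: |q|vB = mv²/r.
r = mv/(|q|B) = (3.322×10⁻²⁷)(4.53×10⁴)/((1.602×10⁻¹⁹)(0.646)) ≈ 1.45×10⁻³ m.

r ≈ 1.45×10⁻³ m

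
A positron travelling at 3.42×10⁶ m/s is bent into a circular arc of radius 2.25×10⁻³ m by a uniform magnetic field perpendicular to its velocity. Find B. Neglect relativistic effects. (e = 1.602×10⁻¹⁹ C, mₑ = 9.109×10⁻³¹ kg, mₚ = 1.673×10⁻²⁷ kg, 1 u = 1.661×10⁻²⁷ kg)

B ≈ 8.64×10⁻³ T

From |q|vB = mv²/r, B = mv/(|q|r).
B = (9.109×10⁻³¹)(3.42×10⁶)/((1.602×10⁻¹⁹)(2.25×10⁻³)) ≈ 8.64×10⁻³ T.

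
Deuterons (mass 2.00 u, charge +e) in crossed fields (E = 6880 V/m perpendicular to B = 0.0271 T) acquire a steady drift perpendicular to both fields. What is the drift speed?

The E×B drift speed is v_d = E/B.
v_d = 6880/0.0271 = 2.54×10⁵ m/s.

v_d ≈ 2.54×10⁵ m/s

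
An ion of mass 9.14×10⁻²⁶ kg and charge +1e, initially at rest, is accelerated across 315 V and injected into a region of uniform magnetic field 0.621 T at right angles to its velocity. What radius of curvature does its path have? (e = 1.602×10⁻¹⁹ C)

r ≈ 0.0305 m

Acceleration: |q|V = ½mv² ⇒ v = √(2|q|V/m) = √(2·1.602×10⁻¹⁹·315/9.14×10⁻²⁶) ≈ 3.323×10⁴ m/s.
In the field: r = mv/(|q|B) = (9.14×10⁻²⁶)(3.323×10⁴)/((1.602×10⁻¹⁹)(0.621)) ≈ 0.0305 m.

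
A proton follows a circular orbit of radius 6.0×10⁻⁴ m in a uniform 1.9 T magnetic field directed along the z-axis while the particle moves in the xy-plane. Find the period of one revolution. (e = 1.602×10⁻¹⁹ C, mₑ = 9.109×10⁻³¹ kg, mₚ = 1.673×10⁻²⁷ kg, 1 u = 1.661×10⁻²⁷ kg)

T ≈ 3.5×10⁻⁸ s

The cyclotron period depends only on m, q, B: T = 2πm/(|q|B).
T = 2π(1.673×10⁻²⁷)/((1.602×10⁻¹⁹)(1.9)) ≈ 3.5×10⁻⁸ s.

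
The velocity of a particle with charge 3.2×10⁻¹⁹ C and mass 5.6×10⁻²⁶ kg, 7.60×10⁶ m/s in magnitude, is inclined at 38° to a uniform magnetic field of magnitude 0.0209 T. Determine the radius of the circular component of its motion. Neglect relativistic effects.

v⊥ = v sinθ = 7.60×10⁶·sin38° ≈ 4.679×10⁶ m/s.
r = m v⊥/(|q|B) = (5.6×10⁻²⁶)(4.679×10⁶)/((3.2×10⁻¹⁹)(0.0209)) ≈ 39.2 m.

r ≈ 39.2 m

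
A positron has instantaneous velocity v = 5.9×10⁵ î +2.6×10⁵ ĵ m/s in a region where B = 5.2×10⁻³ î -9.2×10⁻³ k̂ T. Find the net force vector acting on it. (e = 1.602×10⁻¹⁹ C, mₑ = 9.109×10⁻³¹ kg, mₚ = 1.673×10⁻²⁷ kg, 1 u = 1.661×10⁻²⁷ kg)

F ≈ (-3.83×10⁻¹⁶, 8.70×10⁻¹⁶, -2.17×10⁻¹⁶) N

v×B = (-2390, 5430, -1350) N/C.
F = q v×B = (1.602×10⁻¹⁹ C)·(-2390, 5430, -1350) = (-3.83×10⁻¹⁶, 8.70×10⁻¹⁶, -2.17×10⁻¹⁶) N.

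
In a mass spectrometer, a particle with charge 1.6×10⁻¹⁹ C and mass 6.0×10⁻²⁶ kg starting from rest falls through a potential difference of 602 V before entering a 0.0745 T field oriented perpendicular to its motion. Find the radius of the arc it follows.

r ≈ 0.285 m

Acceleration: |q|V = ½mv² ⇒ v = √(2|q|V/m) = √(2·1.6×10⁻¹⁹·602/6.0×10⁻²⁶) ≈ 5.666×10⁴ m/s.
In the field: r = mv/(|q|B) = (6.0×10⁻²⁶)(5.666×10⁴)/((1.6×10⁻¹⁹)(0.0745)) ≈ 0.285 m.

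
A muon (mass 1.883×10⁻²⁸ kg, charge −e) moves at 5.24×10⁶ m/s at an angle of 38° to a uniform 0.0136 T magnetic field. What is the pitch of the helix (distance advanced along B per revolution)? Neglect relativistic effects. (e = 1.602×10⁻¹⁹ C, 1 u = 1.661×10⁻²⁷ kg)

v∥ = v cosθ = 5.24×10⁶·cos38° ≈ 4.129×10⁶ m/s.
T = 2πm/(|q|B) = 2π(1.883×10⁻²⁸)/((1.602×10⁻¹⁹)(0.0136)) ≈ 5.430×10⁻⁷ s.
pitch = v∥ T = (4.129×10⁶)(5.430×10⁻⁷) ≈ 2.24 m.

p ≈ 2.24 m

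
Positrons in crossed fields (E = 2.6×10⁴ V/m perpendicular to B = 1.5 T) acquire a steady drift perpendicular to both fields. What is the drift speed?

v_d ≈ 1.7×10⁴ m/s

The E×B drift speed is v_d = E/B.
v_d = 2.6×10⁴/1.5 = 1.7×10⁴ m/s.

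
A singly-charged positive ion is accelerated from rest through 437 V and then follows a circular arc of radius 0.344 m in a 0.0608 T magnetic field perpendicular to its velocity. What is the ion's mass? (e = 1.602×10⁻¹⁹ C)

m ≈ 8.02×10⁻²⁶ kg

Combine |q|V = ½mv² and r = mv/(|q|B): eliminate v to get m = qB²r²/(2V).
m = (1.602×10⁻¹⁹)(0.0608)²(0.344)²/(2·437) ≈ 8.02×10⁻²⁶ kg.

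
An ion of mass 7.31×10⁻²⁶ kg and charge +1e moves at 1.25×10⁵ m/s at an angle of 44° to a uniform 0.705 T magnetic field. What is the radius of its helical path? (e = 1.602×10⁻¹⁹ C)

r ≈ 0.0562 m

v⊥ = v sinθ = 1.25×10⁵·sin44° ≈ 8.683×10⁴ m/s.
r = m v⊥/(|q|B) = (7.31×10⁻²⁶)(8.683×10⁴)/((1.602×10⁻¹⁹)(0.705)) ≈ 0.0562 m.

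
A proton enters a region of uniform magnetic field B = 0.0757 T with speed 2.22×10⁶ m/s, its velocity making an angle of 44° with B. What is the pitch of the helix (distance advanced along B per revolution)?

v∥ = v cosθ = 2.22×10⁶·cos44° ≈ 1.597×10⁶ m/s.
T = 2πm/(|q|B) = 2π(1.673×10⁻²⁷)/((1.602×10⁻¹⁹)(0.0757)) ≈ 8.668×10⁻⁷ s.
pitch = v∥ T = (1.597×10⁶)(8.668×10⁻⁷) ≈ 1.38 m.

p ≈ 1.38 m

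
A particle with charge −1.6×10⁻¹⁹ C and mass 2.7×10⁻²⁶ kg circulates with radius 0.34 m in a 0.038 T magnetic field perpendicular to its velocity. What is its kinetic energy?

KE ≈ 490 eV

v = |q|Br/m, then KE = ½mv² = (qBr)²/(2m).
v = (1.6×10⁻¹⁹)(0.038)(0.34)/2.7×10⁻²⁶ ≈ 7.656×10⁴ m/s.
KE = ½(2.7×10⁻²⁶)(7.656×10⁴)² ≈ 7.9×10⁻¹⁷ J = 490 eV.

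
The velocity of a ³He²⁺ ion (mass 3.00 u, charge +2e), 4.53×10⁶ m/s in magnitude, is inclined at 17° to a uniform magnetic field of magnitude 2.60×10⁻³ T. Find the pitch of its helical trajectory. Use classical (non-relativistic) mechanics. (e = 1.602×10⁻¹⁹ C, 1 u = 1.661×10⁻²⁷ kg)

v∥ = v cosθ = 4.53×10⁶·cos17° ≈ 4.332×10⁶ m/s.
T = 2πm/(|q|B) = 2π(4.983×10⁻²⁷)/((3.204×10⁻¹⁹)(2.60×10⁻³)) ≈ 3.758×10⁻⁵ s.
pitch = v∥ T = (4.332×10⁶)(3.758×10⁻⁵) ≈ 163 m.

p ≈ 163 m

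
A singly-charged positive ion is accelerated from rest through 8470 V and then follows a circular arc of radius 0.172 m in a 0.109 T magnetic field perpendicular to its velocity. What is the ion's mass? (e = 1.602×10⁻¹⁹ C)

Combine |q|V = ½mv² and r = mv/(|q|B): eliminate v to get m = qB²r²/(2V).
m = (1.602×10⁻¹⁹)(0.109)²(0.172)²/(2·8470) ≈ 3.32×10⁻²⁷ kg.

m ≈ 3.32×10⁻²⁷ kg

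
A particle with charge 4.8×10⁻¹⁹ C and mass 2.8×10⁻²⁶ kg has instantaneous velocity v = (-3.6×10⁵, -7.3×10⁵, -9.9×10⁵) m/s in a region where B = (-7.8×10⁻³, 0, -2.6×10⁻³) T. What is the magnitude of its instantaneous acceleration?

v×B = (1900, 6790, -5690) N/C.
F = q v×B = (4.8×10⁻¹⁹ C)·(1900, 6790, -5690) = (9.11×10⁻¹⁶, 3.26×10⁻¹⁵, -2.73×10⁻¹⁵) N.
|a| = |F|/m = 4.349×10⁻¹⁵/2.8×10⁻²⁶ ≈ 1.55×10¹¹ m/s².

|a| ≈ 1.55×10¹¹ m/s²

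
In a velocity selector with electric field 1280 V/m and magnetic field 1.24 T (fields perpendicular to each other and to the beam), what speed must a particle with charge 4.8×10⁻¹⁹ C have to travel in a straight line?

Zero net Lorentz force requires |qE| = |q v×B|, i.e. E = vB.
v = E/B = 1280/1.24 = 1030 m/s.

v = 1030 m/s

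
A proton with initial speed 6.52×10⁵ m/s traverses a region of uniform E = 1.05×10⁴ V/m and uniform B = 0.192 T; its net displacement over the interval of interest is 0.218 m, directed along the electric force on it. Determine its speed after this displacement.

v_f ≈ 9.29×10⁵ m/s

B does no work; ΔKE = |q|E d.
½mv_f² = ½mv₀² + |q|Ed = ½(1.673×10⁻²⁷)(6.52×10⁵)² + (1.602×10⁻¹⁹)(1.05×10⁴)(0.218) ≈ 3.556×10⁻¹⁶ J + 3.667×10⁻¹⁶ J ≈ 7.223×10⁻¹⁶ J.
v_f = √(2·7.223×10⁻¹⁶/1.673×10⁻²⁷) ≈ 9.29×10⁵ m/s.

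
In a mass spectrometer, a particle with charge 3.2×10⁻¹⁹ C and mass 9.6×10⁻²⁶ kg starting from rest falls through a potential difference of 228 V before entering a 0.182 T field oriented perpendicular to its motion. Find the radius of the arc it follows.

r ≈ 0.0643 m

Acceleration: |q|V = ½mv² ⇒ v = √(2|q|V/m) = √(2·3.2×10⁻¹⁹·228/9.6×10⁻²⁶) ≈ 3.899×10⁴ m/s.
In the field: r = mv/(|q|B) = (9.6×10⁻²⁶)(3.899×10⁴)/((3.2×10⁻¹⁹)(0.182)) ≈ 0.0643 m.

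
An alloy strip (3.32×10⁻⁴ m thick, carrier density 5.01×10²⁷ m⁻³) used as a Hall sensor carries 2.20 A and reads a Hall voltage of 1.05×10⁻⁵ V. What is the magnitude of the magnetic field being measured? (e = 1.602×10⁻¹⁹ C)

From V_H = IB/(n e t), B = V_H n e t / I.
B = (1.05×10⁻⁵)(5.01×10²⁷)(1.602×10⁻¹⁹)(3.32×10⁻⁴)/2.20 ≈ 1.27 T.

B ≈ 1.27 T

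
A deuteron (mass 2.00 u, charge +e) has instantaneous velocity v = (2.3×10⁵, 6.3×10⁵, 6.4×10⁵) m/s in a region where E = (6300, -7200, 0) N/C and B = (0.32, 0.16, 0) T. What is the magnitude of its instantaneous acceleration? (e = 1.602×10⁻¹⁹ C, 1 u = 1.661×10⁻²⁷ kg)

v×B = (-1.02×10⁵, 2.05×10⁵, -1.65×10⁵) N/C.
E + v×B = (-9.61×10⁴, 1.98×10⁵, -1.65×10⁵) N/C.
F = q(E + v×B) = (1.602×10⁻¹⁹ C)·(-9.61×10⁴, 1.98×10⁵, -1.65×10⁵) = (-1.54×10⁻¹⁴, 3.17×10⁻¹⁴, -2.64×10⁻¹⁴) N.
|a| = |F|/m = 4.400×10⁻¹⁴/3.322×10⁻²⁷ ≈ 1.32×10¹³ m/s².

|a| ≈ 1.32×10¹³ m/s²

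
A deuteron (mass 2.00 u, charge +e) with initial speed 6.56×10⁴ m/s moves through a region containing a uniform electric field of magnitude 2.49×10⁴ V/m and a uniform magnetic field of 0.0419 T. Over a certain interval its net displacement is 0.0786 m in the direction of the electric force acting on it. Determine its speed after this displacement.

B does no work; ΔKE = |q|E d.
½mv_f² = ½mv₀² + |q|Ed = ½(3.322×10⁻²⁷)(6.56×10⁴)² + (1.602×10⁻¹⁹)(2.49×10⁴)(0.0786) ≈ 7.148×10⁻¹⁸ J + 3.135×10⁻¹⁶ J ≈ 3.207×10⁻¹⁶ J.
v_f = √(2·3.207×10⁻¹⁶/3.322×10⁻²⁷) ≈ 4.39×10⁵ m/s.

v_f ≈ 4.39×10⁵ m/s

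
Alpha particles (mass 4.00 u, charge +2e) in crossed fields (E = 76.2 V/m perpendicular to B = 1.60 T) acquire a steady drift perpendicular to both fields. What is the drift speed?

The steady drift has the magnetic force balancing the electric force, so v_d = E/B.
v_d = 76.2/1.60 = 47.6 m/s.

v_d ≈ 47.6 m/s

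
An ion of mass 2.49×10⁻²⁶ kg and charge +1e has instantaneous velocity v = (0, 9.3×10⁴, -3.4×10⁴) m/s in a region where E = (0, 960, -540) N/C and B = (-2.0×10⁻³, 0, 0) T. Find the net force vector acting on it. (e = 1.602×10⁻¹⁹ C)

v×B = (0, 68.0, 186) N/C.
E + v×B = (0, 1030, -354) N/C.
F = q(E + v×B) = (1.602×10⁻¹⁹ C)·(0, 1030, -354) = (0, 1.65×10⁻¹⁶, -5.67×10⁻¹⁷) N.

F ≈ (0, 1.65×10⁻¹⁶, -5.67×10⁻¹⁷) N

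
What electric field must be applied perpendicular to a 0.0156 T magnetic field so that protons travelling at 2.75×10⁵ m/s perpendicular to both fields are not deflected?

For straight-line motion qE = qvB, so E = vB.
E = 2.75×10⁵ × 0.0156 = 4290 V/m.

E = 4290 V/m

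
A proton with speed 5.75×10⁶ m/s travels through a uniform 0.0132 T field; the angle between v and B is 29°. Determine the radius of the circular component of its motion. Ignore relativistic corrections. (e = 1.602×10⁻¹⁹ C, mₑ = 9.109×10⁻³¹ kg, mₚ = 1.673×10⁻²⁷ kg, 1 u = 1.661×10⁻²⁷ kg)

v⊥ = v sinθ = 5.75×10⁶·sin29° ≈ 2.788×10⁶ m/s.
r = m v⊥/(|q|B) = (1.673×10⁻²⁷)(2.788×10⁶)/((1.602×10⁻¹⁹)(0.0132)) ≈ 2.21 m.

r ≈ 2.21 m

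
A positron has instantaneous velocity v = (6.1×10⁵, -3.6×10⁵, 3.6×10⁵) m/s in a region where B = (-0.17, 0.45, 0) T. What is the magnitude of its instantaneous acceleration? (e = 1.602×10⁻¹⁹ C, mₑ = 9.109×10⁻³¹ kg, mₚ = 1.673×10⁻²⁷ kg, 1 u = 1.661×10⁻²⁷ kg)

v×B = (-1.62×10⁵, -6.12×10⁴, 2.13×10⁵) N/C.
F = q v×B = (1.602×10⁻¹⁹ C)·(-1.62×10⁵, -6.12×10⁴, 2.13×10⁵) = (-2.60×10⁻¹⁴, -9.80×10⁻¹⁵, 3.42×10⁻¹⁴) N.
|a| = |F|/m = 4.401×10⁻¹⁴/9.109×10⁻³¹ ≈ 4.83×10¹⁶ m/s².

|a| ≈ 4.83×10¹⁶ m/s²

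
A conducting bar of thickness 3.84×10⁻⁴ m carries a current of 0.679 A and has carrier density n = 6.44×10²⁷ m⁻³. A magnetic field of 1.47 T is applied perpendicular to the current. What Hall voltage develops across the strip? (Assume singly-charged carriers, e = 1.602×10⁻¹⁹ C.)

V_H ≈ 2.52×10⁻⁶ V

V_H = IB/(n e t).
V_H = (0.679)(1.47)/((6.44×10²⁷)(1.602×10⁻¹⁹)(3.84×10⁻⁴)) ≈ 2.52×10⁻⁶ V.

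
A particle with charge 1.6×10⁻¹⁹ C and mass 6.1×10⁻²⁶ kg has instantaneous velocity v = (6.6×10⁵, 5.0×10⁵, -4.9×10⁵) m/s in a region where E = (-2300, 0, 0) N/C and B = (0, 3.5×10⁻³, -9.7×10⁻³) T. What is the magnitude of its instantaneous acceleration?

|a| ≈ 2.28×10¹⁰ m/s²

v×B = (-3140, 6400, 2310) N/C.
E + v×B = (-5440, 6400, 2310) N/C.
F = q(E + v×B) = (1.6×10⁻¹⁹ C)·(-5440, 6400, 2310) = (-8.70×10⁻¹⁶, 1.02×10⁻¹⁵, 3.70×10⁻¹⁶) N.
|a| = |F|/m = 1.394×10⁻¹⁵/6.1×10⁻²⁶ ≈ 2.28×10¹⁰ m/s².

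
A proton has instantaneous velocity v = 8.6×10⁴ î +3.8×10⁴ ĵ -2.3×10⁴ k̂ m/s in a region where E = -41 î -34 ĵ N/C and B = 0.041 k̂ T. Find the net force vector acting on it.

v×B = (1560, -3530, 0) N/C.
E + v×B = (1520, -3560, 0) N/C.
F = q(E + v×B) = (1.602×10⁻¹⁹ C)·(1520, -3560, 0) = (2.43×10⁻¹⁶, -5.70×10⁻¹⁶, 0) N.

F ≈ (2.43×10⁻¹⁶, -5.70×10⁻¹⁶, 0) N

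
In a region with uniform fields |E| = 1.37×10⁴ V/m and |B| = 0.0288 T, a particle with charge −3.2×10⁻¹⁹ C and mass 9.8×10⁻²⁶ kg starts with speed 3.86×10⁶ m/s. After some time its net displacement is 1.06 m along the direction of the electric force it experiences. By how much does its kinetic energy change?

The magnetic force is always ⟂ v and does no work; only the electric force changes KE.
ΔKE = F_E · d = |q|E d = (3.2×10⁻¹⁹)(1.37×10⁴)(1.06) ≈ 4.65×10⁻¹⁵ J.

ΔKE ≈ 4.65×10⁻¹⁵ J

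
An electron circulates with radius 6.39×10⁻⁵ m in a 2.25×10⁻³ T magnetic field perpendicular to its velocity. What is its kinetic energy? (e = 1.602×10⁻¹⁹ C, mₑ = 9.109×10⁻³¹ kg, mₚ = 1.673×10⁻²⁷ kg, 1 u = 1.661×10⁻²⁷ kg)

KE ≈ 1.82×10⁻³ eV

v = |q|Br/m, then KE = ½mv² = (qBr)²/(2m).
v = (1.602×10⁻¹⁹)(2.25×10⁻³)(6.39×10⁻⁵)/9.109×10⁻³¹ ≈ 2.529×10⁴ m/s.
KE = ½(9.109×10⁻³¹)(2.529×10⁴)² ≈ 2.91×10⁻²² J = 1.82×10⁻³ eV.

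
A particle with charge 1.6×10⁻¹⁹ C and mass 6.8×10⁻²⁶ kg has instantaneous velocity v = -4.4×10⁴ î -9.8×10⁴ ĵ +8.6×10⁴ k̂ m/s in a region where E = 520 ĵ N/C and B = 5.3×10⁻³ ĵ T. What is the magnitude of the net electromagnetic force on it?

|F| ≈ 1.17×10⁻¹⁶ N

v×B = (-456, 0, -233) N/C.
E + v×B = (-456, 520, -233) N/C.
F = q(E + v×B) = (1.6×10⁻¹⁹ C)·(-456, 520, -233) = (-7.29×10⁻¹⁷, 8.32×10⁻¹⁷, -3.73×10⁻¹⁷) N.
|F| = 1.17×10⁻¹⁶ N.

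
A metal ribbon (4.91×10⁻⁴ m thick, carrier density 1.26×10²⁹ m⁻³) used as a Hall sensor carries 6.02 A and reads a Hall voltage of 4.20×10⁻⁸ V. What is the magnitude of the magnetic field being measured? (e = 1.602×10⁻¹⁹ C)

B ≈ 0.0691 T

From V_H = IB/(n e t), B = V_H n e t / I.
B = (4.20×10⁻⁸)(1.26×10²⁹)(1.602×10⁻¹⁹)(4.91×10⁻⁴)/6.02 ≈ 0.0691 T.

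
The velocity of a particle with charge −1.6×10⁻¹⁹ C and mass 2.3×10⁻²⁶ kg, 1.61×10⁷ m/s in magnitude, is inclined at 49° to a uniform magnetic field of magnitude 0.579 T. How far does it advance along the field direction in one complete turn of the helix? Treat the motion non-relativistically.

p ≈ 16.5 m

v∥ = v cosθ = 1.61×10⁷·cos49° ≈ 1.056×10⁷ m/s.
T = 2πm/(|q|B) = 2π(2.3×10⁻²⁶)/((1.6×10⁻¹⁹)(0.579)) ≈ 1.560×10⁻⁶ s.
pitch = v∥ T = (1.056×10⁷)(1.560×10⁻⁶) ≈ 16.5 m.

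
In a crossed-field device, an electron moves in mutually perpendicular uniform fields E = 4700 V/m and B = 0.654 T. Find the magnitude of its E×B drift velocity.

v_d ≈ 7190 m/s

The E×B drift speed is v_d = E/B.
v_d = 4700/0.654 = 7190 m/s.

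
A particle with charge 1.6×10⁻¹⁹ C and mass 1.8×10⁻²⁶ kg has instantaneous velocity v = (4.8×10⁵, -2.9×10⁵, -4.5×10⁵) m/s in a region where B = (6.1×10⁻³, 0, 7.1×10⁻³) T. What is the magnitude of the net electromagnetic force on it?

|F| ≈ 1.08×10⁻¹⁵ N

v×B = (-2060, -6150, 1770) N/C.
F = q v×B = (1.6×10⁻¹⁹ C)·(-2060, -6150, 1770) = (-3.29×10⁻¹⁶, -9.84×10⁻¹⁶, 2.83×10⁻¹⁶) N.
|F| = 1.08×10⁻¹⁵ N.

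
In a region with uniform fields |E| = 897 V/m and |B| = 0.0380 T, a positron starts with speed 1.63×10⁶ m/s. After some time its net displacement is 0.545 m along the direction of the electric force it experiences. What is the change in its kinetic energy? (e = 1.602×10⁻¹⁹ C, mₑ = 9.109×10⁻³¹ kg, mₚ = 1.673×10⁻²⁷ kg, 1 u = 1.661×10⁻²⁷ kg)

ΔKE ≈ 7.83×10⁻¹⁷ J

The magnetic force is always ⟂ v and does no work; only the electric force changes KE.
ΔKE = F_E · d = |q|E d = (1.602×10⁻¹⁹)(897)(0.545) ≈ 7.83×10⁻¹⁷ J.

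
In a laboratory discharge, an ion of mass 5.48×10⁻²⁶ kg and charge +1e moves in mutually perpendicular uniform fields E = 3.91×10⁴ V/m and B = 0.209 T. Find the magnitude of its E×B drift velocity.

In crossed fields the guiding centre drifts at v_d = |E×B|/B² = E/B, independent of charge and mass.
v_d = 3.91×10⁴/0.209 = 1.87×10⁵ m/s.

v_d ≈ 1.87×10⁵ m/s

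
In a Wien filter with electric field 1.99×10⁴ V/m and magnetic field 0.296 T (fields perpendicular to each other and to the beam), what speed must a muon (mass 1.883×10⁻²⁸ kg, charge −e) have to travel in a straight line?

Straight-line motion ⇒ electric and magnetic forces cancel, so E = vB.
v = E/B = 1.99×10⁴/0.296 = 6.72×10⁴ m/s.

v = 6.72×10⁴ m/s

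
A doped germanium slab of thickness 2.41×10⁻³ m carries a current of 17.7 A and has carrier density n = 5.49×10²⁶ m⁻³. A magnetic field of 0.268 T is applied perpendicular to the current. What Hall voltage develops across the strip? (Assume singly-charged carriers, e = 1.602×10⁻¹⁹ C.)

V_H ≈ 2.24×10⁻⁵ V

V_H = IB/(n e t).
V_H = (17.7)(0.268)/((5.49×10²⁶)(1.602×10⁻¹⁹)(2.41×10⁻³)) ≈ 2.24×10⁻⁵ V.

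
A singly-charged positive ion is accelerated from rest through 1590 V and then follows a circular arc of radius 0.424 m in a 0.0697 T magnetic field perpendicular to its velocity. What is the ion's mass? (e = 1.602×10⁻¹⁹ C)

m ≈ 4.40×10⁻²⁶ kg

Combine |q|V = ½mv² and r = mv/(|q|B): eliminate v to get m = qB²r²/(2V).
m = (1.602×10⁻¹⁹)(0.0697)²(0.424)²/(2·1590) ≈ 4.40×10⁻²⁶ kg.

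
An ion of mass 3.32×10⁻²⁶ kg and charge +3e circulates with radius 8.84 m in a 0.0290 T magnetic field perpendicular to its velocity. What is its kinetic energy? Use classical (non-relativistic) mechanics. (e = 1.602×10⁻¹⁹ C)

v = |q|Br/m, then KE = ½mv² = (qBr)²/(2m).
v = (4.806×10⁻¹⁹)(0.0290)(8.84)/3.32×10⁻²⁶ ≈ 3.711×10⁶ m/s.
KE = ½(3.32×10⁻²⁶)(3.711×10⁶)² ≈ 2.29×10⁻¹³ J = 1.43×10⁶ eV.

KE ≈ 1.43×10⁶ eV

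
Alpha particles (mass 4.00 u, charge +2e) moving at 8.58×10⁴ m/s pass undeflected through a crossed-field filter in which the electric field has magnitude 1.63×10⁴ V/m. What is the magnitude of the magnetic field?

B = 0.190 T

Balance of forces in the selector: qE = qvB ⇒ B = E/v.
B = 1.63×10⁴/8.58×10⁴ = 0.190 T.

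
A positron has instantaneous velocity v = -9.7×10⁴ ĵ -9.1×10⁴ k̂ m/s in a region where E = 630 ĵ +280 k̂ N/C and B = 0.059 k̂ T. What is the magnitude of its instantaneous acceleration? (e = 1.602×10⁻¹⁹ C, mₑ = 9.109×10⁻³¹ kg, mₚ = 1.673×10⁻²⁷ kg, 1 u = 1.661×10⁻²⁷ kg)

v×B = (-5720, 0, 0) N/C.
E + v×B = (-5720, 630, 280) N/C.
F = q(E + v×B) = (1.602×10⁻¹⁹ C)·(-5720, 630, 280) = (-9.17×10⁻¹⁶, 1.01×10⁻¹⁶, 4.49×10⁻¹⁷) N.
|a| = |F|/m = 9.235×10⁻¹⁶/9.109×10⁻³¹ ≈ 1.01×10¹⁵ m/s².

|a| ≈ 1.01×10¹⁵ m/s²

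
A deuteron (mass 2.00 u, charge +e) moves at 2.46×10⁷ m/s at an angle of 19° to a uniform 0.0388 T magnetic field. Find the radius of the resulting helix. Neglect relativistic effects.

r ≈ 4.28 m

v⊥ = v sinθ = 2.46×10⁷·sin19° ≈ 8.009×10⁶ m/s.
r = m v⊥/(|q|B) = (3.322×10⁻²⁷)(8.009×10⁶)/((1.602×10⁻¹⁹)(0.0388)) ≈ 4.28 m.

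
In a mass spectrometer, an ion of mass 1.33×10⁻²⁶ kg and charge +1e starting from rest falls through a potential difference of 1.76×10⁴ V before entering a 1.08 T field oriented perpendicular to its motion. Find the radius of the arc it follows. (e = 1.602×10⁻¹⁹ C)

Acceleration: |q|V = ½mv² ⇒ v = √(2|q|V/m) = √(2·1.602×10⁻¹⁹·1.76×10⁴/1.33×10⁻²⁶) ≈ 6.511×10⁵ m/s.
In the field: r = mv/(|q|B) = (1.33×10⁻²⁶)(6.511×10⁵)/((1.602×10⁻¹⁹)(1.08)) ≈ 0.0501 m.

r ≈ 0.0501 m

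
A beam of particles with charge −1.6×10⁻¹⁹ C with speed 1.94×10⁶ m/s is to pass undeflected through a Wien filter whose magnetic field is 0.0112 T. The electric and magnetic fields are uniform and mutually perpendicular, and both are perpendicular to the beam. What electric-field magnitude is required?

For straight-line motion qE = qvB, so E = vB.
E = 1.94×10⁶ × 0.0112 = 2.17×10⁴ V/m.

E = 2.17×10⁴ V/m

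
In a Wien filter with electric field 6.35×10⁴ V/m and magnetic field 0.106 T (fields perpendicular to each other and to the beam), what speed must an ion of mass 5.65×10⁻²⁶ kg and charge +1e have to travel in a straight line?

v = 5.99×10⁵ m/s

Straight-line motion ⇒ electric and magnetic forces cancel, so E = vB.
v = E/B = 6.35×10⁴/0.106 = 5.99×10⁵ m/s.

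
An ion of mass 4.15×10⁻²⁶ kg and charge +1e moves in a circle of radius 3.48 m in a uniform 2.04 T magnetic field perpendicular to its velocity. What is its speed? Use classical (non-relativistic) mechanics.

From |q|vB = mv²/r, v = |q|Br/m.
v = (1.602×10⁻¹⁹)(2.04)(3.48)/4.15×10⁻²⁶ ≈ 2.74×10⁷ m/s.

v ≈ 2.74×10⁷ m/s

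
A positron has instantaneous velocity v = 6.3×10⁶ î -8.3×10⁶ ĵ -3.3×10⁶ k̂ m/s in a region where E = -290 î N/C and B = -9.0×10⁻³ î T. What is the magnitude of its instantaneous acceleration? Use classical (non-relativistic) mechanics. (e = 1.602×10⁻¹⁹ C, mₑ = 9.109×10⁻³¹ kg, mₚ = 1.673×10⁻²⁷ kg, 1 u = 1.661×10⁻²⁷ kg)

|a| ≈ 1.41×10¹⁶ m/s²

v×B = (0, 2.97×10⁴, -7.47×10⁴) N/C.
E + v×B = (-290, 2.97×10⁴, -7.47×10⁴) N/C.
F = q(E + v×B) = (1.602×10⁻¹⁹ C)·(-290, 2.97×10⁴, -7.47×10⁴) = (-4.65×10⁻¹⁷, 4.76×10⁻¹⁵, -1.20×10⁻¹⁴) N.
|a| = |F|/m = 1.288×10⁻¹⁴/9.109×10⁻³¹ ≈ 1.41×10¹⁶ m/s².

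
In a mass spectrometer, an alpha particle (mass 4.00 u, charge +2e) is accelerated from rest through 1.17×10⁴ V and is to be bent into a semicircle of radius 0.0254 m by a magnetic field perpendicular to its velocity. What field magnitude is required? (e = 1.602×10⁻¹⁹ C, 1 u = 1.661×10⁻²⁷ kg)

B ≈ 0.867 T

v = √(2|q|V/m) = √(2·3.204×10⁻¹⁹·1.17×10⁴/6.644×10⁻²⁷) ≈ 1.062×10⁶ m/s.
B = mv/(|q|r) = (6.644×10⁻²⁷)(1.062×10⁶)/((3.204×10⁻¹⁹)(0.0254)) ≈ 0.867 T.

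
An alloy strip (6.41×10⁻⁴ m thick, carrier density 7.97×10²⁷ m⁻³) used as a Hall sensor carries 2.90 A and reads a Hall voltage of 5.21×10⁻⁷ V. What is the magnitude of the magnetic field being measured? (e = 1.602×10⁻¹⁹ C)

From V_H = IB/(n e t), B = V_H n e t / I.
B = (5.21×10⁻⁷)(7.97×10²⁷)(1.602×10⁻¹⁹)(6.41×10⁻⁴)/2.90 ≈ 0.147 T.

B ≈ 0.147 T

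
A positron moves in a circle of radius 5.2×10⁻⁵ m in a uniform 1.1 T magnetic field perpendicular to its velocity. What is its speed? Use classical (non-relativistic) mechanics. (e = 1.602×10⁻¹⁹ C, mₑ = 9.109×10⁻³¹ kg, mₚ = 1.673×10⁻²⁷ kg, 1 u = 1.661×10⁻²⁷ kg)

v ≈ 1.0×10⁷ m/s

From |q|vB = mv²/r, v = |q|Br/m.
v = (1.602×10⁻¹⁹)(1.1)(5.2×10⁻⁵)/9.109×10⁻³¹ ≈ 1.0×10⁷ m/s.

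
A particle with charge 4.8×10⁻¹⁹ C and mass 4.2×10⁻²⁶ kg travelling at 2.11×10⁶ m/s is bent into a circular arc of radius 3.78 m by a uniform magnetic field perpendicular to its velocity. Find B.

From |q|vB = mv²/r, B = mv/(|q|r).
B = (4.2×10⁻²⁶)(2.11×10⁶)/((4.8×10⁻¹⁹)(3.78)) ≈ 0.0488 T.

B ≈ 0.0488 T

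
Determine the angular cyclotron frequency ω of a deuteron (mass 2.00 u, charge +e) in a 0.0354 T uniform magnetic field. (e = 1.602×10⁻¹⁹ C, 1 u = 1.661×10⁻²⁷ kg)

ω ≈ 1.71×10⁶ rad/s

ω = |q|B/m.
ω = (1.602×10⁻¹⁹)(0.0354)/3.322×10⁻²⁷ ≈ 1.71×10⁶ rad/s.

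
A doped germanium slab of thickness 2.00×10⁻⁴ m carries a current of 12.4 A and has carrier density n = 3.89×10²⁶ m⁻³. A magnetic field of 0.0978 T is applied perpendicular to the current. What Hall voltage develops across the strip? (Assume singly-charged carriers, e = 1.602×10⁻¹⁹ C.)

V_H ≈ 9.73×10⁻⁵ V

V_H = IB/(n e t).
V_H = (12.4)(0.0978)/((3.89×10²⁶)(1.602×10⁻¹⁹)(2.00×10⁻⁴)) ≈ 9.73×10⁻⁵ V.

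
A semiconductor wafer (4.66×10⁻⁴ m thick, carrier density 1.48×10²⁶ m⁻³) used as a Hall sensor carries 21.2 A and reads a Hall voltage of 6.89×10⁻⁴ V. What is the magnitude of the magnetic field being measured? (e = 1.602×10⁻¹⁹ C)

B ≈ 0.359 T

From V_H = IB/(n e t), B = V_H n e t / I.
B = (6.89×10⁻⁴)(1.48×10²⁶)(1.602×10⁻¹⁹)(4.66×10⁻⁴)/21.2 ≈ 0.359 T.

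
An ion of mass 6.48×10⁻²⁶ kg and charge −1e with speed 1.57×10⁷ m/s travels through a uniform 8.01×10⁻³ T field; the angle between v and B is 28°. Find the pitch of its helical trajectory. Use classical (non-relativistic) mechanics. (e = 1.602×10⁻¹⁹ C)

v∥ = v cosθ = 1.57×10⁷·cos28° ≈ 1.386×10⁷ m/s.
T = 2πm/(|q|B) = 2π(6.48×10⁻²⁶)/((1.602×10⁻¹⁹)(8.01×10⁻³)) ≈ 3.173×10⁻⁴ s.
pitch = v∥ T = (1.386×10⁷)(3.173×10⁻⁴) ≈ 4400 m.

p ≈ 4400 m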